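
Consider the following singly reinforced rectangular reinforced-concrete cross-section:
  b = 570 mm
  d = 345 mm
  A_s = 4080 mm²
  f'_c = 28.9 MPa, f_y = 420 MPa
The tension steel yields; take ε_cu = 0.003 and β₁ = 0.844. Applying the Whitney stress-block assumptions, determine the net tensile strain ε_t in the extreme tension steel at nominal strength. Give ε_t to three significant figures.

ε_t ≈ 0.00414

a = A_s f_y/(0.85 f'_c b) = 122.38 mm.
β₁ = 0.844, so c = a/β₁ = 122.38/0.844 = 145.00 mm.
From the linear strain diagram with ε_cu = 0.003: ε_t = 0.003 (d − c)/c = 0.003 × (345 − 145.00)/145.00 = 0.00414.
ε_t is between 0.004 and 0.005 — transition zone.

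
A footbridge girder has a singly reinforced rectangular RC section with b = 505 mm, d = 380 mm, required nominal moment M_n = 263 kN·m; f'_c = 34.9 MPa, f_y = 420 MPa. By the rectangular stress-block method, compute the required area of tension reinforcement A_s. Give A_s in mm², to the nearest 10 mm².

A_s ≈ 1760 mm²

With M_n = 0.85 f'_c a b (d − a/2), solve the quadratic for a:
a = d − √(d² − 2M_n/(0.85 f'_c b)) = 380 − √(380² − 2 × 263×10⁶/(0.85 × 34.9 × 505)) = 49.41 mm.
A_s = 0.85 f'_c a b / f_y = 0.85 × 34.9 × 49.41 × 505 / 420 = 1762.4 mm².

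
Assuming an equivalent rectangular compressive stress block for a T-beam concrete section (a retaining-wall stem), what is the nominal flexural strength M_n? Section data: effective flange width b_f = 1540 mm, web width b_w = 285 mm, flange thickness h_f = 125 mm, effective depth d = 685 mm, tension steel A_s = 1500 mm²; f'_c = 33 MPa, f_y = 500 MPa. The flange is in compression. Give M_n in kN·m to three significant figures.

M_n ≈ 507 kN·m

Tension: T = A_s f_y = 1500 × 500 = 750000 N.
Try a within the flange: a = T/(0.85 f'_c b_f) = 750000/(0.85 × 33 × 1540) = 17.36 mm.
Since a = 17.36 ≤ h_f = 125 mm, the stress block lies entirely in the flange; analyse as a rectangular beam of width b_f.
M_n = T(d − a/2) = 750000 × (685 − 8.68) = 507.24 × 10⁶ N·mm.
M_n = 507.24 kN·m.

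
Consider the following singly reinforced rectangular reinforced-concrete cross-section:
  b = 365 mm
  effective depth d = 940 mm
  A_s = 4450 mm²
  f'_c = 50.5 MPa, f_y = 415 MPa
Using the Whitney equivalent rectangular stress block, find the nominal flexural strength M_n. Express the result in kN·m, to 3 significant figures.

M_n ≈ 1630 kN·m

T = A_s f_y = 4450 × 415 = 1846750 N = 1846.75 kN.
From C = T: a = T/(0.85 f'_c b) = 1846750/(0.85 × 50.5 × 365) = 117.87 mm.
M_n = T(d − a/2) = 1846.75 kN × (940 − 58.935) mm = 1627.11 kN·m.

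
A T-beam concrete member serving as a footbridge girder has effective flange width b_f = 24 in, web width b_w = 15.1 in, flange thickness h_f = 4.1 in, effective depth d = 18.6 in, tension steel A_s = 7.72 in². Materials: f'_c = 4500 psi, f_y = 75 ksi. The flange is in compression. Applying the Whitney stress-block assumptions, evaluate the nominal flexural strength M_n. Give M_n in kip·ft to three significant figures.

M_n ≈ 734 kip·ft

Tension: T = A_s f_y = 7.72 × 75 = 579 kips.
Try a within the flange: a = T/(0.85 f'_c b_f) = 579/(0.85 × 4.5 × 24) = 6.307 in.
a = 6.307 > h_f = 4.1 in: the block extends into the web. Split into flange-overhang and web parts.
C_f = 0.85 f'_c (b_f − b_w) h_f = 0.85 × 4.5 × (24 − 15.1) × 4.1 = 139.6 kips.
Remaining web compression depth: a_w = (T − C_f)/(0.85 f'_c b_w) = (579 − 139.6)/(0.85 × 4.5 × 15.1) = 7.608 in.
M_n = C_f(d − h_f/2) + (T − C_f)(d − a_w/2) = 139.6 × (18.6 − 2.05) + 439.4 × (18.6 − 3.804) = 2310.4 + 6501.4 = 8811.8 kip·in.
M_n = 8811.8/12 = 734.32 kip·ft.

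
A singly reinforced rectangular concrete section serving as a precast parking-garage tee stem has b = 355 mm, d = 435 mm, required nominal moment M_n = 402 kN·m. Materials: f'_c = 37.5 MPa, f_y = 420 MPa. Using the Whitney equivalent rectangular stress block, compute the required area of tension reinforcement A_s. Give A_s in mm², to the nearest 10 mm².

With M_n = 0.85 f'_c a b (d − a/2), solve the quadratic for a:
a = d − √(d² − 2M_n/(0.85 f'_c b)) = 435 − √(435² − 2 × 402×10⁶/(0.85 × 37.5 × 355)) = 91.24 mm.
A_s = 0.85 f'_c a b / f_y = 0.85 × 37.5 × 91.24 × 355 / 420 = 2458.2 mm².

A_s ≈ 2460 mm²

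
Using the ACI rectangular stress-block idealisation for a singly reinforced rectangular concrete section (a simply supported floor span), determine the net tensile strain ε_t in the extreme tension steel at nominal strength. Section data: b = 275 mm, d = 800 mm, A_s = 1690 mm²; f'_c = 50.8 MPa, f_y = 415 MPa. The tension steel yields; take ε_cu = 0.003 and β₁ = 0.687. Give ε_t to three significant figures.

a = A_s f_y/(0.85 f'_c b) = 59.06 mm.
β₁ = 0.687, so c = a/β₁ = 59.06/0.687 = 85.97 mm.
From the linear strain diagram with ε_cu = 0.003: ε_t = 0.003 (d − c)/c = 0.003 × (800 − 85.97)/85.97 = 0.0249.
Since ε_t ≥ 0.005, the section is tension-controlled.

ε_t ≈ 0.0249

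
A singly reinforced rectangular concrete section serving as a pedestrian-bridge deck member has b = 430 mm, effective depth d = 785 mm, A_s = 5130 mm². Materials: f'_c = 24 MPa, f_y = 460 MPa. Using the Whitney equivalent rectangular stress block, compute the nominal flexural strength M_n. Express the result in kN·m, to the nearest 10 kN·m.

M_n ≈ 1540 kN·m

T = A_s f_y = 5130 × 460 = 2359800 N = 2359.8 kN.
From C = T: a = T/(0.85 f'_c b) = 2359800/(0.85 × 24 × 430) = 269.02 mm.
M_n = T(d − a/2) = 2359.8 kN × (785 − 134.51) mm = 1535.03 kN·m.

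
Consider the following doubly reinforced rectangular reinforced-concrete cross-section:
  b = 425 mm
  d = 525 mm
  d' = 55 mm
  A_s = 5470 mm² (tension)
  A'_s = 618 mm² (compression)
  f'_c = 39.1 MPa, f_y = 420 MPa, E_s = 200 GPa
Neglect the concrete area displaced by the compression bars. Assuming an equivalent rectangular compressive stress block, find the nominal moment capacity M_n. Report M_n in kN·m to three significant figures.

Assume both tension and compression steel yield.
Net tension couple steel: A_s − A'_s = 4852 mm².
a = (A_s − A'_s) f_y / (0.85 f'_c b) = 2037840/(0.85 × 39.1 × 425) = 144.27 mm.
c = a/β₁ = 144.27/0.771 = 187.12 mm; ε'_s = 0.003(c − d')/c = 0.0021 ≥ f_y/E_s = 0.0021, so compression steel does yield.
M_n = (A_s − A'_s) f_y (d − a/2) + A'_s f_y (d − d') = [2037840 × (525 − 72.135) + 259560 × (525 − 55)] × 10⁻⁶ = 922.87 + 121.99 = 1044.86 kN·m.

M_n ≈ 1040 kN·m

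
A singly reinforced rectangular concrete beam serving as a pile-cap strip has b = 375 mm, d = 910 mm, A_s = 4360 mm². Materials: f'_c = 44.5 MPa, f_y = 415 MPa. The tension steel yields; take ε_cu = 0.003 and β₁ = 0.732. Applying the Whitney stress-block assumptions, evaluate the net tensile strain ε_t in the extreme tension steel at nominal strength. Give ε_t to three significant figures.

ε_t ≈ 0.0127

a = A_s f_y/(0.85 f'_c b) = 127.56 mm.
β₁ = 0.732, so c = a/β₁ = 127.56/0.732 = 174.26 mm.
From the linear strain diagram with ε_cu = 0.003: ε_t = 0.003 (d − c)/c = 0.003 × (910 − 174.26)/174.26 = 0.0127.
Since ε_t ≥ 0.005, the section is tension-controlled.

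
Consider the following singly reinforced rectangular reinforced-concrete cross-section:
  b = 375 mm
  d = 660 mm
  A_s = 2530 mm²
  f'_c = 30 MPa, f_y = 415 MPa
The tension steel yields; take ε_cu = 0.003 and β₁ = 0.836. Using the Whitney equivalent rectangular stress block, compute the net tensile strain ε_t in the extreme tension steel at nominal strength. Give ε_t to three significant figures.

ε_t ≈ 0.0121

a = A_s f_y/(0.85 f'_c b) = 109.80 mm.
β₁ = 0.836, so c = a/β₁ = 109.80/0.836 = 131.34 mm.
From the linear strain diagram with ε_cu = 0.003: ε_t = 0.003 (d − c)/c = 0.003 × (660 − 131.34)/131.34 = 0.0121.
Since ε_t ≥ 0.005, the section is tension-controlled.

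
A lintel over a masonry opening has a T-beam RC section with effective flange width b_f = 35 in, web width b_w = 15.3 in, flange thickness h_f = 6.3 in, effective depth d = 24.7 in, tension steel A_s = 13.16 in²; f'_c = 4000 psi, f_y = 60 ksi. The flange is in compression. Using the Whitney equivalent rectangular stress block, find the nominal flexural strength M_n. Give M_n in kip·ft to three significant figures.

M_n ≈ 1410 kip·ft

Tension: T = A_s f_y = 13.16 × 60 = 789.6 kips.
Try a within the flange: a = T/(0.85 f'_c b_f) = 789.6/(0.85 × 4 × 35) = 6.635 in.
a = 6.635 > h_f = 6.3 in: the block extends into the web. Split into flange-overhang and web parts.
C_f = 0.85 f'_c (b_f − b_w) h_f = 0.85 × 4 × (35 − 15.3) × 6.3 = 422.0 kips.
Remaining web compression depth: a_w = (T − C_f)/(0.85 f'_c b_w) = (789.6 − 422.0)/(0.85 × 4 × 15.3) = 7.067 in.
M_n = C_f(d − h_f/2) + (T − C_f)(d − a_w/2) = 422.0 × (24.7 − 3.15) + 367.6 × (24.7 − 3.5335) = 9094.1 + 7780.8 = 16874.9 kip·in.
M_n = 16874.9/12 = 1406.24 kip·ft.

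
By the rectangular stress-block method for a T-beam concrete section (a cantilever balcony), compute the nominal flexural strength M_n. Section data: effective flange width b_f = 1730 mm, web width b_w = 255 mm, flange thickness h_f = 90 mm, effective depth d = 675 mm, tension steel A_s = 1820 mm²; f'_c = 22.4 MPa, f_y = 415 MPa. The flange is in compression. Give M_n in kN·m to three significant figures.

Tension: T = A_s f_y = 1820 × 415 = 755300 N.
Try a within the flange: a = T/(0.85 f'_c b_f) = 755300/(0.85 × 22.4 × 1730) = 22.93 mm.
Since a = 22.93 ≤ h_f = 90 mm, the stress block lies entirely in the flange; analyse as a rectangular beam of width b_f.
M_n = T(d − a/2) = 755300 × (675 − 11.465) = 501.17 × 10⁶ N·mm.
M_n = 501.17 kN·m.

M_n ≈ 501 kN·m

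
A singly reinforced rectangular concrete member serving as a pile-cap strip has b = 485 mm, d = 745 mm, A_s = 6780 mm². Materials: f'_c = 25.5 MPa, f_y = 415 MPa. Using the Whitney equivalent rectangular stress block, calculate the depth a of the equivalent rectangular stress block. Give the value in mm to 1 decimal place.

a ≈ 267.7 mm

T = A_s f_y = 6780 × 415 = 2813700 N = 2813.7 kN.
Setting C = 0.85 f'_c a b equal to T: a = 2813700/(0.85 × 25.5 × 485) = 267.7 mm.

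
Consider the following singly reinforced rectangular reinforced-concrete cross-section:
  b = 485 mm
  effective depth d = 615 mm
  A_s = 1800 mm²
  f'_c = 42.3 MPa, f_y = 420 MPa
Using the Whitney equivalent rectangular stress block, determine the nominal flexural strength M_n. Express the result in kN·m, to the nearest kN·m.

M_n ≈ 449 kN·m

T = A_s f_y = 1800 × 420 = 756000 N = 756 kN.
From C = T: a = T/(0.85 f'_c b) = 756000/(0.85 × 42.3 × 485) = 43.35 mm.
M_n = T(d − a/2) = 756 kN × (615 − 21.675) mm = 448.55 kN·m.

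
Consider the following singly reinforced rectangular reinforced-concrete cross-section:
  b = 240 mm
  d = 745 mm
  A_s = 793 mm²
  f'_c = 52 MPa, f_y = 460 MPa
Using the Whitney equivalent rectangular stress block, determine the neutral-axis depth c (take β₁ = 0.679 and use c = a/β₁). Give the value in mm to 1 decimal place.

T = A_s f_y = 793 × 460 = 364780 N = 364.78 kN.
Setting C = 0.85 f'_c a b equal to T: a = 364780/(0.85 × 52 × 240) = 34.387 mm.
With β₁ = 0.679, c = a/β₁ = 34.387/0.679 = 50.6 mm.

c ≈ 50.6 mm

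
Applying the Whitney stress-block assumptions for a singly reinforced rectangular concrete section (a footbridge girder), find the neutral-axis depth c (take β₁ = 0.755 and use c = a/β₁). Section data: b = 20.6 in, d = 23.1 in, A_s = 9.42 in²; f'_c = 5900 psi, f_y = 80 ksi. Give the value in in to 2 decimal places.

T = A_s f_y = 9.42 × 80 = 753.6 kips.
a = T/(0.85 f'_c b) = 753.6/(0.85 × 5.9 × 20.6) = 7.2946 in.
With β₁ = 0.755, c = a/β₁ = 7.2946/0.755 = 9.66 in.

c ≈ 9.66 in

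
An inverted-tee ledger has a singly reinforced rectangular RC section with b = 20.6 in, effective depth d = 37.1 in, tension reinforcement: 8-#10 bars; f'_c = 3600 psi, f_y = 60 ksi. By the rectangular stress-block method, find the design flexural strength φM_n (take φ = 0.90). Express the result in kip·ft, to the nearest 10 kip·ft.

A_s = 8 × 1.27 = 10.16 in².
T = A_s f_y = 10.16 × 60 = 609.6 kips.
a = T/(0.85 f'_c b) = 609.6/(0.85 × 3.6 × 20.6) = 9.671 in.
M_n = T(d − a/2) = 609.6 × (37.1 − 4.8355) = 19668.4 kip·in = 19668.4/12 = 1639.03 kip·ft.
φM_n = 0.90 × 1639.03 = 1475.13 kip·ft.

φM_n ≈ 1480 kip·ft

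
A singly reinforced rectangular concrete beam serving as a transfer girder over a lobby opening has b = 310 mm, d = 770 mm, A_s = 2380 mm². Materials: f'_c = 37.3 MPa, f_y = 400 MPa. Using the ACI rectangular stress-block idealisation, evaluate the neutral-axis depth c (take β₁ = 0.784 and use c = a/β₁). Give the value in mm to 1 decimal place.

T = A_s f_y = 2380 × 400 = 952000 N = 952 kN.
Setting C = 0.85 f'_c a b equal to T: a = 952000/(0.85 × 37.3 × 310) = 96.861 mm.
With β₁ = 0.784, c = a/β₁ = 96.861/0.784 = 123.5 mm.

c ≈ 123.5 mm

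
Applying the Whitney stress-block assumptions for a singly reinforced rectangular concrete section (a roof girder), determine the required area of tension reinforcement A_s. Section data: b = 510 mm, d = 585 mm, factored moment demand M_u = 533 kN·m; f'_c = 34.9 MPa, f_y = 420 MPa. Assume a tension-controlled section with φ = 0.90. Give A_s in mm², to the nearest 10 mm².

M_n = M_u/φ = 533/0.90 = 592.222 kN·m.
With M_n = 0.85 f'_c a b (d − a/2), solve the quadratic for a:
a = d − √(d² − 2M_n/(0.85 f'_c b)) = 585 − √(585² − 2 × 592.222×10⁶/(0.85 × 34.9 × 510)) = 71.25 mm.
A_s = 0.85 f'_c a b / f_y = 0.85 × 34.9 × 71.25 × 510 / 420 = 2566.6 mm².

A_s ≈ 2570 mm²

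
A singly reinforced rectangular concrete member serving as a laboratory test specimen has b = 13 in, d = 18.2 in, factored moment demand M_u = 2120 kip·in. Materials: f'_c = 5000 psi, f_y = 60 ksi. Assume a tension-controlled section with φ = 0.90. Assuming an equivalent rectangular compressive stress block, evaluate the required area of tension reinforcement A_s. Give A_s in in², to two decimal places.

M_n = M_u/φ = 2120/0.90 = 2355.56 kip·in.
From M_n = 0.85 f'_c a b (d − a/2):
a = d − √(d² − 2M_n/(0.85 f'_c b)) = 18.2 − √(18.2² − 2 × 2355.56/(0.85 × 5 × 13)) = 2.517 in.
A_s = 0.85 f'_c a b / f_y = 0.85 × 5 × 2.517 × 13 / 60 = 2.318 in².

A_s ≈ 2.32 in²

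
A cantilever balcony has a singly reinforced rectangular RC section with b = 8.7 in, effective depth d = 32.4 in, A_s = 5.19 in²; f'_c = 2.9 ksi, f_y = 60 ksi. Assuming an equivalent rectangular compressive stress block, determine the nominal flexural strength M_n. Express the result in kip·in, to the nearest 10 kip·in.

T = A_s f_y = 5.19 × 60 = 311.4 kips.
a = T/(0.85 f'_c b) = 311.4/(0.85 × 2.9 × 8.7) = 14.521 in.
M_n = T(d − a/2) = 311.4 × (32.4 − 7.2605) = 7828.4 kip·in.

M_n ≈ 7830 kip·in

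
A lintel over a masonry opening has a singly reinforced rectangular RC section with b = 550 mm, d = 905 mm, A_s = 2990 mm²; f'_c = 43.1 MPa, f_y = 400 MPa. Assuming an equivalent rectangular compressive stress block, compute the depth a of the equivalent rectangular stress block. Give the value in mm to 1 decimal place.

a ≈ 59.4 mm

T = A_s f_y = 2990 × 400 = 1196000 N = 1196 kN.
Setting C = 0.85 f'_c a b equal to T: a = 1196000/(0.85 × 43.1 × 550) = 59.4 mm.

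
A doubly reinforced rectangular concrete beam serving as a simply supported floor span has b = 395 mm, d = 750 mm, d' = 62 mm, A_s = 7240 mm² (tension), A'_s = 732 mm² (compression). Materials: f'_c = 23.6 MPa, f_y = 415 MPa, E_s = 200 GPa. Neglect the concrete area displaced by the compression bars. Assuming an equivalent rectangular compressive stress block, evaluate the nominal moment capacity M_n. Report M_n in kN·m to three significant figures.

M_n ≈ 1770 kN·m

Assume both tension and compression steel yield.
Net tension couple steel: A_s − A'_s = 6508 mm².
a = (A_s − A'_s) f_y / (0.85 f'_c b) = 2700820/(0.85 × 23.6 × 395) = 340.85 mm.
c = a/β₁ = 340.85/0.85 = 401.00 mm; ε'_s = 0.003(c − d')/c = 0.0025 ≥ f_y/E_s = 0.0021, so compression steel does yield.
M_n = (A_s − A'_s) f_y (d − a/2) + A'_s f_y (d − d') = [2700820 × (750 − 170.425) + 303780 × (750 − 62)] × 10⁻⁶ = 1565.33 + 209.00 = 1774.33 kN·m.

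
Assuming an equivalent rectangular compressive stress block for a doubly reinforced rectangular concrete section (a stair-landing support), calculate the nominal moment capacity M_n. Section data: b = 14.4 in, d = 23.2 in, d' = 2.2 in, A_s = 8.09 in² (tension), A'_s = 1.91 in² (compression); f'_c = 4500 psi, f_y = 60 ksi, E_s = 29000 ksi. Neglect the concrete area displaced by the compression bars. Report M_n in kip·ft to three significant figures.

Assume both steels yield.
a = (A_s − A'_s) f_y/(0.85 f'_c b) = (8.09 − 1.91) × 60/(0.85 × 4.5 × 14.4) = 6.732 in.
c = a/β₁ = 6.732/0.825 = 8.160 in; ε'_s = 0.003(c − d')/c = 0.0022 ≥ ε_y = 0.0021, so the compression steel yields.
M_n = (A_s − A'_s) f_y (d − a/2) + A'_s f_y (d − d') = 370.8 × (23.2 − 3.366) + 114.6 × (23.2 − 2.2) = 7354.4 + 2406.6 = 9761.0 kip·in = 9761.0/12 = 813.42 kip·ft.

M_n ≈ 813 kip·ft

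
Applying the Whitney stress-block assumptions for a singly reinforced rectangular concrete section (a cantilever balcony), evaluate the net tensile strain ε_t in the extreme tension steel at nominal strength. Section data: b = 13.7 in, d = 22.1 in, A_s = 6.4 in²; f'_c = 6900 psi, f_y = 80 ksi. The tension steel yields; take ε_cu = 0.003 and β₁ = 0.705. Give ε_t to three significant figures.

a = A_s f_y/(0.85 f'_c b) = 6.372 in.
β₁ = 0.705, so c = a/β₁ = 6.372/0.705 = 9.038 in.
From the linear strain diagram with ε_cu = 0.003: ε_t = 0.003 (d − c)/c = 0.003 × (22.1 − 9.038)/9.038 = 0.00434.
ε_t is between 0.004 and 0.005 — transition zone.

ε_t ≈ 0.00434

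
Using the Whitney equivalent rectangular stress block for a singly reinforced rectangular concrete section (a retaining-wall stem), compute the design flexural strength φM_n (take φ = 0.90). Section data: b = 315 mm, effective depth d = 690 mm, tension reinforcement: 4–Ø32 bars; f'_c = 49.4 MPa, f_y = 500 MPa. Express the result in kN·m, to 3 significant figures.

φM_n ≈ 911 kN·m

A_s = 4 × 804 = 3216 mm².
T = A_s f_y = 3216 × 500 = 1608000 N = 1608 kN.
From C = T: a = T/(0.85 f'_c b) = 1608000/(0.85 × 49.4 × 315) = 121.57 mm.
M_n = T(d − a/2) = 1608 kN × (690 − 60.785) mm = 1011.78 kN·m.
φM_n = 0.90 × 1011.78 = 910.60 kN·m.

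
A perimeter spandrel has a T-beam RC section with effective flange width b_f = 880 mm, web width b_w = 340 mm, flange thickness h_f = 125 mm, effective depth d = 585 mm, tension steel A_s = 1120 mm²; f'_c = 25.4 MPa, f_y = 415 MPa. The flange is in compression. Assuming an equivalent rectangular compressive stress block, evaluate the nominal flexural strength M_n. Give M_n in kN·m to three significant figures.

M_n ≈ 266 kN·m

Tension: T = A_s f_y = 1120 × 415 = 464800 N.
Try a within the flange: a = T/(0.85 f'_c b_f) = 464800/(0.85 × 25.4 × 880) = 24.46 mm.
Since a = 24.46 ≤ h_f = 125 mm, the stress block lies entirely in the flange; analyse as a rectangular beam of width b_f.
M_n = T(d − a/2) = 464800 × (585 − 12.23) = 266.22 × 10⁶ N·mm.
M_n = 266.22 kN·m.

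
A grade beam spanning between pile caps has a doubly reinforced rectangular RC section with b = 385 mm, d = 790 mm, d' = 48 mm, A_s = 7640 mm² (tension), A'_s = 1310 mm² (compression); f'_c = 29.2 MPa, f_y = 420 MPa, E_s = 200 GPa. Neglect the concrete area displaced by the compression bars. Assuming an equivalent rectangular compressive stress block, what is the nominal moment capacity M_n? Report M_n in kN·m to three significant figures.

Assume both tension and compression steel yield.
Net tension couple steel: A_s − A'_s = 6330 mm².
a = (A_s − A'_s) f_y / (0.85 f'_c b) = 2658600/(0.85 × 29.2 × 385) = 278.22 mm.
c = a/β₁ = 278.22/0.841 = 330.82 mm; ε'_s = 0.003(c − d')/c = 0.0026 ≥ f_y/E_s = 0.0021, so compression steel does yield.
M_n = (A_s − A'_s) f_y (d − a/2) + A'_s f_y (d − d') = [2658600 × (790 − 139.11) + 550200 × (790 − 48)] × 10⁻⁶ = 1730.46 + 408.25 = 2138.71 kN·m.

M_n ≈ 2140 kN·m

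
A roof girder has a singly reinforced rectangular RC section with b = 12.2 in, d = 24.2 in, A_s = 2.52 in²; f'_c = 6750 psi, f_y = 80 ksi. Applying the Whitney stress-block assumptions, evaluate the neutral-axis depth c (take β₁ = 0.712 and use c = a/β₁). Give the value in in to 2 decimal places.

c ≈ 4.05 in

T = A_s f_y = 2.52 × 80 = 201.6 kips.
a = T/(0.85 f'_c b) = 201.6/(0.85 × 6.75 × 12.2) = 2.8801 in.
With β₁ = 0.712, c = a/β₁ = 2.8801/0.712 = 4.05 in.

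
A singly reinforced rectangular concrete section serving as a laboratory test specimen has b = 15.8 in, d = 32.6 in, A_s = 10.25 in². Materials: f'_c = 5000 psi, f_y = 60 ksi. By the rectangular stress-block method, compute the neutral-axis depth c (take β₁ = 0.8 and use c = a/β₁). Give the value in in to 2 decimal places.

c ≈ 11.45 in

T = A_s f_y = 10.25 × 60 = 615 kips.
a = T/(0.85 f'_c b) = 615/(0.85 × 5 × 15.8) = 9.1586 in.
With β₁ = 0.8, c = a/β₁ = 9.1586/0.8 = 11.45 in.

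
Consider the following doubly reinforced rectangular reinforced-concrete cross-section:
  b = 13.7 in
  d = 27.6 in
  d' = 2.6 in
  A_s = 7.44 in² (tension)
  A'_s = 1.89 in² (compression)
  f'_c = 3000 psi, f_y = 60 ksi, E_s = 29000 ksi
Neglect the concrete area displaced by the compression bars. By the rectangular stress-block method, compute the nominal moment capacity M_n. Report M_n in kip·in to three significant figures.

M_n ≈ 10400 kip·in

Assume both steels yield.
a = (A_s − A'_s) f_y/(0.85 f'_c b) = (7.44 − 1.89) × 60/(0.85 × 3 × 13.7) = 9.532 in.
c = a/β₁ = 9.532/0.85 = 11.214 in; ε'_s = 0.003(c − d')/c = 0.0023 ≥ ε_y = 0.0021, so the compression steel yields.
M_n = (A_s − A'_s) f_y (d − a/2) + A'_s f_y (d − d') = 333 × (27.6 − 4.766) + 113.4 × (27.6 − 2.6) = 7603.7 + 2835.0 = 10438.7 kip·in.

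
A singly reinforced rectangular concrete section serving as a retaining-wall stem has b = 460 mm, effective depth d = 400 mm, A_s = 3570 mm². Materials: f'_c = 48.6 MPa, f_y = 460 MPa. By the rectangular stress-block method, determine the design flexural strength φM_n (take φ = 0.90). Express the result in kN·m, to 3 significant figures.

T = A_s f_y = 3570 × 460 = 1642200 N = 1642.2 kN.
From C = T: a = T/(0.85 f'_c b) = 1642200/(0.85 × 48.6 × 460) = 86.42 mm.
M_n = T(d − a/2) = 1642.2 kN × (400 − 43.21) mm = 585.92 kN·m.
φM_n = 0.90 × 585.92 = 527.33 kN·m.

φM_n ≈ 527 kN·m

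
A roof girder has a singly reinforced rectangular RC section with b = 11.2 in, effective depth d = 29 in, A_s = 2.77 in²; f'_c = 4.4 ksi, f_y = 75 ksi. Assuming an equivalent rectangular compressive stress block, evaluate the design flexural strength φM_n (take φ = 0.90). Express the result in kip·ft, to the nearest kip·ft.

T = A_s f_y = 2.77 × 75 = 207.75 kips.
a = T/(0.85 f'_c b) = 207.75/(0.85 × 4.4 × 11.2) = 4.960 in.
M_n = T(d − a/2) = 207.75 × (29 − 2.48) = 5509.5 kip·in = 5509.5/12 = 459.13 kip·ft.
φM_n = 0.90 × 459.13 = 413.22 kip·ft.

φM_n ≈ 413 kip·ft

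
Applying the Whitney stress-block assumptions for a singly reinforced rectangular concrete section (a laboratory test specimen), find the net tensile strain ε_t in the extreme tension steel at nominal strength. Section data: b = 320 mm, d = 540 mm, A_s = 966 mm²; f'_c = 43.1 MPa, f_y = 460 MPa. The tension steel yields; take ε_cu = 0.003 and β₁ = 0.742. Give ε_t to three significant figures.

a = A_s f_y/(0.85 f'_c b) = 37.90 mm.
β₁ = 0.742, so c = a/β₁ = 37.90/0.742 = 51.08 mm.
From the linear strain diagram with ε_cu = 0.003: ε_t = 0.003 (d − c)/c = 0.003 × (540 − 51.08)/51.08 = 0.0287.
Since ε_t ≥ 0.005, the section is tension-controlled.

ε_t ≈ 0.0287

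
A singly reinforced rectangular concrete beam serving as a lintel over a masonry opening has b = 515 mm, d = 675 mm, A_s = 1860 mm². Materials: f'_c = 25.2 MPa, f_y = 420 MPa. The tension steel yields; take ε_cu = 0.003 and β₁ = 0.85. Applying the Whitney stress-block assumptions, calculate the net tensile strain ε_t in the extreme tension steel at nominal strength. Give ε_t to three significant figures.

ε_t ≈ 0.0213

a = A_s f_y/(0.85 f'_c b) = 70.82 mm.
β₁ = 0.85, so c = a/β₁ = 70.82/0.85 = 83.32 mm.
From the linear strain diagram with ε_cu = 0.003: ε_t = 0.003 (d − c)/c = 0.003 × (675 − 83.32)/83.32 = 0.0213.
Since ε_t ≥ 0.005, the section is tension-controlled.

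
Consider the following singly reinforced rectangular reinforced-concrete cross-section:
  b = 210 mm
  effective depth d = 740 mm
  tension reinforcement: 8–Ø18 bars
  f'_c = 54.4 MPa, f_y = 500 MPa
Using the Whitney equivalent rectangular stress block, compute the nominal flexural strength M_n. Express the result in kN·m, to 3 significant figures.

A_s = 8 × 254 = 2032 mm².
T = A_s f_y = 2032 × 500 = 1016000 N = 1016 kN.
From C = T: a = T/(0.85 f'_c b) = 1016000/(0.85 × 54.4 × 210) = 104.63 mm.
M_n = T(d − a/2) = 1016 kN × (740 − 52.315) mm = 698.69 kN·m.

M_n ≈ 699 kN·m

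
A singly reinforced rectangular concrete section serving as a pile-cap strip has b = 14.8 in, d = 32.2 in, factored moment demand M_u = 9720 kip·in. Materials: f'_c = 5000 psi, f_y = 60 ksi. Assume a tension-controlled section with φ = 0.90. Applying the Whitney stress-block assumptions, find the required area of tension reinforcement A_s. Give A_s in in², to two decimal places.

A_s ≈ 6.15 in²

M_n = M_u/φ = 9720/0.90 = 10800 kip·in.
From M_n = 0.85 f'_c a b (d − a/2):
a = d − √(d² − 2M_n/(0.85 f'_c b)) = 32.2 − √(32.2² − 2 × 10800/(0.85 × 5 × 14.8)) = 5.867 in.
A_s = 0.85 f'_c a b / f_y = 0.85 × 5 × 5.867 × 14.8 / 60 = 6.151 in².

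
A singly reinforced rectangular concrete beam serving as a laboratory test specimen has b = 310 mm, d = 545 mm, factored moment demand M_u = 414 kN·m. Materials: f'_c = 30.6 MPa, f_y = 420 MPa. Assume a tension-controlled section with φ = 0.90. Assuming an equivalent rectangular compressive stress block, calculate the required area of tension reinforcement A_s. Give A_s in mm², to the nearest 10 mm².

M_n = M_u/φ = 414/0.90 = 460 kN·m.
With M_n = 0.85 f'_c a b (d − a/2), solve the quadratic for a:
a = d − √(d² − 2M_n/(0.85 f'_c b)) = 545 − √(545² − 2 × 460×10⁶/(0.85 × 30.6 × 310)) = 117.30 mm.
A_s = 0.85 f'_c a b / f_y = 0.85 × 30.6 × 117.30 × 310 / 420 = 2251.9 mm².

A_s ≈ 2250 mm²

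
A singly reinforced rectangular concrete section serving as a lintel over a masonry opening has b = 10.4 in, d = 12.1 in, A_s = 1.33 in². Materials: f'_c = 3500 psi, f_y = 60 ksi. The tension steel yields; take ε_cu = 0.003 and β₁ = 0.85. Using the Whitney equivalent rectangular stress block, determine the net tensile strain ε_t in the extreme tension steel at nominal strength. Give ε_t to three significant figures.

ε_t ≈ 0.00896

a = A_s f_y/(0.85 f'_c b) = 2.579 in.
β₁ = 0.85, so c = a/β₁ = 2.579/0.85 = 3.034 in.
From the linear strain diagram with ε_cu = 0.003: ε_t = 0.003 (d − c)/c = 0.003 × (12.1 − 3.034)/3.034 = 0.00896.
Since ε_t ≥ 0.005, the section is tension-controlled.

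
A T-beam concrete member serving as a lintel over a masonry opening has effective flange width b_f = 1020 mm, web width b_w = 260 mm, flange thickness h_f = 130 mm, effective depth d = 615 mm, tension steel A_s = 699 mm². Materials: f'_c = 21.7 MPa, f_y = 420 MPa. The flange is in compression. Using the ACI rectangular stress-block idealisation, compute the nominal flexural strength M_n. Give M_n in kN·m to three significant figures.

Tension: T = A_s f_y = 699 × 420 = 293580 N.
Try a within the flange: a = T/(0.85 f'_c b_f) = 293580/(0.85 × 21.7 × 1020) = 15.60 mm.
Since a = 15.60 ≤ h_f = 130 mm, the stress block lies entirely in the flange; analyse as a rectangular beam of width b_f.
M_n = T(d − a/2) = 293580 × (615 − 7.8) = 178.26 × 10⁶ N·mm.
M_n = 178.26 kN·m.

M_n ≈ 178 kN·m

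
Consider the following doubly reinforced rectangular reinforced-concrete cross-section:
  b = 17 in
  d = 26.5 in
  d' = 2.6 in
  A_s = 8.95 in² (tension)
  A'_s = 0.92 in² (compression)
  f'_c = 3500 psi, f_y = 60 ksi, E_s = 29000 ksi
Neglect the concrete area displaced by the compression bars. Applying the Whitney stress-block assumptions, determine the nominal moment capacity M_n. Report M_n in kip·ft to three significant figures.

M_n ≈ 983 kip·ft

Assume both steels yield.
a = (A_s − A'_s) f_y/(0.85 f'_c b) = (8.95 − 0.92) × 60/(0.85 × 3.5 × 17) = 9.526 in.
c = a/β₁ = 9.526/0.85 = 11.207 in; ε'_s = 0.003(c − d')/c = 0.0023 ≥ ε_y = 0.0021, so the compression steel yields.
M_n = (A_s − A'_s) f_y (d − a/2) + A'_s f_y (d − d') = 481.8 × (26.5 − 4.763) + 55.2 × (26.5 − 2.6) = 10472.9 + 1319.3 = 11792.2 kip·in = 11792.2/12 = 982.68 kip·ft.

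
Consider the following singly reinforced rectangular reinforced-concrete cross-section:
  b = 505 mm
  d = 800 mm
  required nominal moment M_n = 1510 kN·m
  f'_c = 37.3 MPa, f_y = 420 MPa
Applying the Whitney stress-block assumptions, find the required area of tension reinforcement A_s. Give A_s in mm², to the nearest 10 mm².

A_s ≈ 4890 mm²

With M_n = 0.85 f'_c a b (d − a/2), solve the quadratic for a:
a = d − √(d² − 2M_n/(0.85 f'_c b)) = 800 − √(800² − 2 × 1510×10⁶/(0.85 × 37.3 × 505)) = 128.15 mm.
A_s = 0.85 f'_c a b / f_y = 0.85 × 37.3 × 128.15 × 505 / 420 = 4885.3 mm².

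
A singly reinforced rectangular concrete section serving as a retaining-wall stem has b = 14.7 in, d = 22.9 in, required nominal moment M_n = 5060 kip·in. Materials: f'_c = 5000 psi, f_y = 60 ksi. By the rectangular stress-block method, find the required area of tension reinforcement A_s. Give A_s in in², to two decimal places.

From M_n = 0.85 f'_c a b (d − a/2):
a = d − √(d² − 2M_n/(0.85 f'_c b)) = 22.9 − √(22.9² − 2 × 5060/(0.85 × 5 × 14.7)) = 3.863 in.
A_s = 0.85 f'_c a b / f_y = 0.85 × 5 × 3.863 × 14.7 / 60 = 4.022 in².

A_s ≈ 4.02 in²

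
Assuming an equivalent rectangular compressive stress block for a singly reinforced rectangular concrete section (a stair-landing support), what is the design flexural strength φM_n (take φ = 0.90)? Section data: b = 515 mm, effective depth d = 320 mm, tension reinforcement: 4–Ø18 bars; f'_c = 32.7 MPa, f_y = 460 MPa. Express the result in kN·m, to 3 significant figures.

φM_n ≈ 128 kN·m

A_s = 4 × 254 = 1016 mm².
T = A_s f_y = 1016 × 460 = 467360 N = 467.36 kN.
From C = T: a = T/(0.85 f'_c b) = 467360/(0.85 × 32.7 × 515) = 32.65 mm.
M_n = T(d − a/2) = 467.36 kN × (320 − 16.325) mm = 141.93 kN·m.
φM_n = 0.90 × 141.93 = 127.74 kN·m.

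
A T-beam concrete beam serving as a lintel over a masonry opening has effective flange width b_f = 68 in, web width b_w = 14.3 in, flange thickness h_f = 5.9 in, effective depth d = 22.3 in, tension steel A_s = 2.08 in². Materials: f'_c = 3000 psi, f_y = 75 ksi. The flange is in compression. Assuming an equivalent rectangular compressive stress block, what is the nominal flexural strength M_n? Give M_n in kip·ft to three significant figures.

Tension: T = A_s f_y = 2.08 × 75 = 156 kips.
Try a within the flange: a = T/(0.85 f'_c b_f) = 156/(0.85 × 3 × 68) = 0.900 in.
Since a = 0.900 ≤ h_f = 5.9 in, the stress block lies entirely in the flange; analyse as a rectangular beam of width b_f.
M_n = T(d − a/2) = 156 × (22.3 − 0.45) = 3408.6 kip·in.
M_n = 3408.6/12 = 284.05 kip·ft.

M_n ≈ 284 kip·ft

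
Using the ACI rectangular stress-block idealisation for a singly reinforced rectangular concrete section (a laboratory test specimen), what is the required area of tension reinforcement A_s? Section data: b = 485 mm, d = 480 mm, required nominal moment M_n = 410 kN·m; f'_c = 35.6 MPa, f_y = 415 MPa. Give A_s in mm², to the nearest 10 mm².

A_s ≈ 2200 mm²

With M_n = 0.85 f'_c a b (d − a/2), solve the quadratic for a:
a = d − √(d² − 2M_n/(0.85 f'_c b)) = 480 − √(480² − 2 × 410×10⁶/(0.85 × 35.6 × 485)) = 62.24 mm.
A_s = 0.85 f'_c a b / f_y = 0.85 × 35.6 × 62.24 × 485 / 415 = 2201.1 mm².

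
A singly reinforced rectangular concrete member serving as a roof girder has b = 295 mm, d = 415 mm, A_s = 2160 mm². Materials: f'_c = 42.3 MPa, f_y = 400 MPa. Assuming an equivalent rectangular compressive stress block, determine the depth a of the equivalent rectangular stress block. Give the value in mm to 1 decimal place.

a ≈ 81.5 mm

T = A_s f_y = 2160 × 400 = 864000 N = 864 kN.
Setting C = 0.85 f'_c a b equal to T: a = 864000/(0.85 × 42.3 × 295) = 81.5 mm.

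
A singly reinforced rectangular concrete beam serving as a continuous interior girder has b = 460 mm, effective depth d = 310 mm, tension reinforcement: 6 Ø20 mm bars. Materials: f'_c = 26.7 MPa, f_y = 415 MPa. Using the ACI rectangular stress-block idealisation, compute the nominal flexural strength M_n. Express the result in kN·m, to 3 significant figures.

M_n ≈ 213 kN·m

A_s = 6 × 314 = 1884 mm².
T = A_s f_y = 1884 × 415 = 781860 N = 781.86 kN.
From C = T: a = T/(0.85 f'_c b) = 781860/(0.85 × 26.7 × 460) = 74.89 mm.
M_n = T(d − a/2) = 781.86 kN × (310 − 37.445) mm = 213.10 kN·m.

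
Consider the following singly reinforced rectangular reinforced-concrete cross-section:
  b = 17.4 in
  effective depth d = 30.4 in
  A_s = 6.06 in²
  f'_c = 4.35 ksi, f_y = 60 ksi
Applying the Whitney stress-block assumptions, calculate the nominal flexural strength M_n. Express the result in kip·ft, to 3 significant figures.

T = A_s f_y = 6.06 × 60 = 363.6 kips.
a = T/(0.85 f'_c b) = 363.6/(0.85 × 4.35 × 17.4) = 5.652 in.
M_n = T(d − a/2) = 363.6 × (30.4 − 2.826) = 10025.9 kip·in = 10025.9/12 = 835.49 kip·ft.

M_n ≈ 835 kip·ft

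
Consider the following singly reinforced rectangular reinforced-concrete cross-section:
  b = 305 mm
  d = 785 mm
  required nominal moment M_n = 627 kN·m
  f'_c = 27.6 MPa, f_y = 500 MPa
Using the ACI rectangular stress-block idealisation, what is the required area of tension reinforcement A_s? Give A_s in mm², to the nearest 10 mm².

With M_n = 0.85 f'_c a b (d − a/2), solve the quadratic for a:
a = d − √(d² − 2M_n/(0.85 f'_c b)) = 785 − √(785² − 2 × 627×10⁶/(0.85 × 27.6 × 305)) = 120.94 mm.
A_s = 0.85 f'_c a b / f_y = 0.85 × 27.6 × 120.94 × 305 / 500 = 1730.7 mm².

A_s ≈ 1730 mm²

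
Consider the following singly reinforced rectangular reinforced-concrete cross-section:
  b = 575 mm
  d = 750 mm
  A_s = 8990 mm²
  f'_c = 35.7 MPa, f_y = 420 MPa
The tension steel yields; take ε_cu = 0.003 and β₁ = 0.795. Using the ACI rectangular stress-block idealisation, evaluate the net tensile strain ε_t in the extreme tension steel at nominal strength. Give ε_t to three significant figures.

ε_t ≈ 0.00527

a = A_s f_y/(0.85 f'_c b) = 216.40 mm.
β₁ = 0.795, so c = a/β₁ = 216.40/0.795 = 272.20 mm.
From the linear strain diagram with ε_cu = 0.003: ε_t = 0.003 (d − c)/c = 0.003 × (750 − 272.20)/272.20 = 0.00527.
Since ε_t ≥ 0.005, the section is tension-controlled.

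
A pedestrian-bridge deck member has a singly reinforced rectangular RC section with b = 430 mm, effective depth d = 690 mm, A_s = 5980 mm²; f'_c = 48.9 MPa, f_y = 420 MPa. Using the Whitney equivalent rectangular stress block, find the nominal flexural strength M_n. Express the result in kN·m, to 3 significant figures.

M_n ≈ 1560 kN·m

T = A_s f_y = 5980 × 420 = 2511600 N = 2511.6 kN.
From C = T: a = T/(0.85 f'_c b) = 2511600/(0.85 × 48.9 × 430) = 140.53 mm.
M_n = T(d − a/2) = 2511.6 kN × (690 − 70.265) mm = 1556.53 kN·m.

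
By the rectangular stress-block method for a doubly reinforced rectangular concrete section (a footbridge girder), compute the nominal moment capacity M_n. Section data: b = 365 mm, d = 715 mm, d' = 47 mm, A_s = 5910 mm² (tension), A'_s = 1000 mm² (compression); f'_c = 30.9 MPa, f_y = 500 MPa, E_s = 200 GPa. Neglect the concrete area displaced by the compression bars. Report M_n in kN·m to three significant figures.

Assume both tension and compression steel yield.
Net tension couple steel: A_s − A'_s = 4910 mm².
a = (A_s − A'_s) f_y / (0.85 f'_c b) = 2455000/(0.85 × 30.9 × 365) = 256.08 mm.
c = a/β₁ = 256.08/0.829 = 308.90 mm; ε'_s = 0.003(c − d')/c = 0.0025 ≥ f_y/E_s = 0.0025, so compression steel does yield.
M_n = (A_s − A'_s) f_y (d − a/2) + A'_s f_y (d − d') = [2455000 × (715 − 128.04) + 500000 × (715 − 47)] × 10⁻⁶ = 1440.99 + 334.00 = 1774.99 kN·m.

M_n ≈ 1770 kN·m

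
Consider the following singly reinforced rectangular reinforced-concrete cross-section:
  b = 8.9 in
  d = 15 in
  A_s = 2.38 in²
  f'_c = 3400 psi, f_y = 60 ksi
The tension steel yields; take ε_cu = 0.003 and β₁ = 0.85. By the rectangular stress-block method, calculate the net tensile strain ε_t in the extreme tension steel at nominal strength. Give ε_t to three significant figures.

ε_t ≈ 0.00389

a = A_s f_y/(0.85 f'_c b) = 5.552 in.
β₁ = 0.85, so c = a/β₁ = 5.552/0.85 = 6.532 in.
From the linear strain diagram with ε_cu = 0.003: ε_t = 0.003 (d − c)/c = 0.003 × (15 − 6.532)/6.532 = 0.00389.
ε_t < 0.004 — the section is over-reinforced for flexure under ACI limits.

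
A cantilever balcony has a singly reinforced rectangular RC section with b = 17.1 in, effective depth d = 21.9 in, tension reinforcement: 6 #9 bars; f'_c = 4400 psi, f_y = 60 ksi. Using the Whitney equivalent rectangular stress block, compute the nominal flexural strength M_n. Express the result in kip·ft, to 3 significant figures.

A_s = 6 × 1 = 6 in².
T = A_s f_y = 6 × 60 = 360 kips.
a = T/(0.85 f'_c b) = 360/(0.85 × 4.4 × 17.1) = 5.629 in.
M_n = T(d − a/2) = 360 × (21.9 − 2.8145) = 6870.8 kip·in = 6870.8/12 = 572.57 kip·ft.

M_n ≈ 573 kip·ft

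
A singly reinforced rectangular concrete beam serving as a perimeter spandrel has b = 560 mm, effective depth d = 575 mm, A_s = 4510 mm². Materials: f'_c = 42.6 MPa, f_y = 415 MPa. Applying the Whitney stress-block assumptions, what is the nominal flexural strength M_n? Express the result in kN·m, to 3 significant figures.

M_n ≈ 990 kN·m

T = A_s f_y = 4510 × 415 = 1871650 N = 1871.65 kN.
From C = T: a = T/(0.85 f'_c b) = 1871650/(0.85 × 42.6 × 560) = 92.30 mm.
M_n = T(d − a/2) = 1871.65 kN × (575 − 46.15) mm = 989.82 kN·m.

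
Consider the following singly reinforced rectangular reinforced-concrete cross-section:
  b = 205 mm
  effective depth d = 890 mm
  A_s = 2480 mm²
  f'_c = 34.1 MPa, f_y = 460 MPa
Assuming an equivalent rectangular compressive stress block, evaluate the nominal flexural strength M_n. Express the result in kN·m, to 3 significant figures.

M_n ≈ 906 kN·m

T = A_s f_y = 2480 × 460 = 1140800 N = 1140.8 kN.
From C = T: a = T/(0.85 f'_c b) = 1140800/(0.85 × 34.1 × 205) = 191.99 mm.
M_n = T(d − a/2) = 1140.8 kN × (890 − 95.995) mm = 905.80 kN·m.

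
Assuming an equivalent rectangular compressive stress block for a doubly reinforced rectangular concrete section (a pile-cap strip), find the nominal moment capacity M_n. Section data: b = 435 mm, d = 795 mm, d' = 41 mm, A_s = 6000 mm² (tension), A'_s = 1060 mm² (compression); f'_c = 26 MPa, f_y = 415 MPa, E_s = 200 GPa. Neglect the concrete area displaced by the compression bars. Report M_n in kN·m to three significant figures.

M_n ≈ 1740 kN·m

Assume both tension and compression steel yield.
Net tension couple steel: A_s − A'_s = 4940 mm².
a = (A_s − A'_s) f_y / (0.85 f'_c b) = 2050100/(0.85 × 26 × 435) = 213.25 mm.
c = a/β₁ = 213.25/0.85 = 250.88 mm; ε'_s = 0.003(c − d')/c = 0.0025 ≥ f_y/E_s = 0.0021, so compression steel does yield.
M_n = (A_s − A'_s) f_y (d − a/2) + A'_s f_y (d − d') = [2050100 × (795 − 106.625) + 439900 × (795 − 41)] × 10⁻⁶ = 1411.24 + 331.68 = 1742.92 kN·m.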